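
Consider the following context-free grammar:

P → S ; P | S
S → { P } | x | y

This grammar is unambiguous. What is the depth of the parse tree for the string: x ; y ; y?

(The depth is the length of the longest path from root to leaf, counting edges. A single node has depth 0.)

4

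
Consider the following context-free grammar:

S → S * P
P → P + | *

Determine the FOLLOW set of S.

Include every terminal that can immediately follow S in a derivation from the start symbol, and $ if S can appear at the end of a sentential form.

We compute FOLLOW(S) using the standard algorithm.
FOLLOW(S) starts with {$}.
FIRST(P) = {*}
FIRST(S) = {}
FOLLOW(P) = {$, *, +}
FOLLOW(S) = {$, *}
Therefore, FOLLOW(S) = {$, *}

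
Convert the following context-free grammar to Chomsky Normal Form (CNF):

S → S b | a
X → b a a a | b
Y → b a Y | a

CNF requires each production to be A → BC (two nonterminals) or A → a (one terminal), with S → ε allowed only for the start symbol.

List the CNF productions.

TB → b; S → a; TA → a; X → b; Y → a; S → S TB; X → TB X0; X0 → TA X1; X1 → TA TA; Y → TB X2; X2 → TA Y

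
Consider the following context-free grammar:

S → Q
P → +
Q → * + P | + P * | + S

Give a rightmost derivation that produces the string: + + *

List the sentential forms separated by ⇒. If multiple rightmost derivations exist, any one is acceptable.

S ⇒ Q ⇒ + P * ⇒ + + *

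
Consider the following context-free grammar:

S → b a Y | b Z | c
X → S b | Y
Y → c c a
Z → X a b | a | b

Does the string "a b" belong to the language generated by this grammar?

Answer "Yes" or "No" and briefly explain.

No - no valid derivation exists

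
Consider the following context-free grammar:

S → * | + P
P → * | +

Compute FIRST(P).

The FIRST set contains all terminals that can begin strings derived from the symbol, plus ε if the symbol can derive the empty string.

We compute FIRST(P) using the standard algorithm.
FIRST(P) = {*, +}
FIRST(S) = {*, +}
Therefore, FIRST(P) = {*, +}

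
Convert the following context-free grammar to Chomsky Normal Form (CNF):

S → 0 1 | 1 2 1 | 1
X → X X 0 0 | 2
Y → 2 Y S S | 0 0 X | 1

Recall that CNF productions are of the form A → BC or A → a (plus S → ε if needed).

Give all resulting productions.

T0 → 0; T1 → 1; T2 → 2; S → 1; X → 2; Y → 1; S → T0 T1; S → T1 X0; X0 → T2 T1; X → X X1; X1 → X X2; X2 → T0 T0; Y → T2 X3; X3 → Y X4; X4 → S S; Y → T0 X5; X5 → T0 X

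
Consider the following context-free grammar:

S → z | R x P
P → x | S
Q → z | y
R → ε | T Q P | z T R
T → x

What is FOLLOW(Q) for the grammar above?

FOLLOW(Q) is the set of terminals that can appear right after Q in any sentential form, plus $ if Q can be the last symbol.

We compute FOLLOW(Q) using the standard algorithm.
FOLLOW(S) starts with {$}.
FIRST(P) = {x, z}
FIRST(Q) = {y, z}
FIRST(R) = {x, z, ε}
FIRST(S) = {x, z}
FIRST(T) = {x}
FOLLOW(P) = {$, x}
FOLLOW(Q) = {x, z}
FOLLOW(R) = {x}
FOLLOW(S) = {$, x}
FOLLOW(T) = {x, y, z}
Therefore, FOLLOW(Q) = {x, z}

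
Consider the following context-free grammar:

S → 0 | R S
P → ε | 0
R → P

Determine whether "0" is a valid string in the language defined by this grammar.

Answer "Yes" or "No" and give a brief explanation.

Yes - a valid derivation exists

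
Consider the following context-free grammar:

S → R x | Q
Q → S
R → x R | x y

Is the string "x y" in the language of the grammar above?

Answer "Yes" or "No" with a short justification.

No - no valid derivation exists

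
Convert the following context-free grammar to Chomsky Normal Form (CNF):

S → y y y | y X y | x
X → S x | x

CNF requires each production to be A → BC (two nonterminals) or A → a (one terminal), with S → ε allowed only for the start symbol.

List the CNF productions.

TY → y; S → x; TX → x; X → x; S → TY X0; X0 → TY TY; S → TY X1; X1 → X TY; X → S TX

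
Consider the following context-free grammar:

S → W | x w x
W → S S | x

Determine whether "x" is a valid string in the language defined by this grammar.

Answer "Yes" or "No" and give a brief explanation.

Yes - a valid derivation exists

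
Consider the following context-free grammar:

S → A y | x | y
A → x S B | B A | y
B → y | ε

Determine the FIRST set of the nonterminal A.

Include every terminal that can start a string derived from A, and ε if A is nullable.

We compute FIRST(A) using the standard algorithm.
FIRST(A) = {x, y}
FIRST(B) = {y, ε}
FIRST(S) = {x, y}
Therefore, FIRST(A) = {x, y}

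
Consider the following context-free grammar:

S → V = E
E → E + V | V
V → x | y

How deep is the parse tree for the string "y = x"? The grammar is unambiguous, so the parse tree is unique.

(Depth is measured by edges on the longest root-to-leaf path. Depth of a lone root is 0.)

3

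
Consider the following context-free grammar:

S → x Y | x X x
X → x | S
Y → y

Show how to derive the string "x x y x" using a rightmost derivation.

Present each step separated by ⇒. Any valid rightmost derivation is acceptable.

S ⇒ x X x ⇒ x S x ⇒ x x Y x ⇒ x x y x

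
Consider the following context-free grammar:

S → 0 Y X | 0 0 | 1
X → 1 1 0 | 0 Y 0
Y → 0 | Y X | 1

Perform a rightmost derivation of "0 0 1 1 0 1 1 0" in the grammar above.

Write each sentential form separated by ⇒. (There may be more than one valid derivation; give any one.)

S ⇒ 0 Y X ⇒ 0 Y 1 1 0 ⇒ 0 Y X 1 1 0 ⇒ 0 Y 1 1 0 1 1 0 ⇒ 0 0 1 1 0 1 1 0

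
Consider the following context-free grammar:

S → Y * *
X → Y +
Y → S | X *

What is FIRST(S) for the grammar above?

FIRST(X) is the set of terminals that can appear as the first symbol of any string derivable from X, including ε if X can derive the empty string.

We compute FIRST(S) using the standard algorithm.
FIRST(S) = {}
FIRST(X) = {}
FIRST(Y) = {}
Therefore, FIRST(S) = {}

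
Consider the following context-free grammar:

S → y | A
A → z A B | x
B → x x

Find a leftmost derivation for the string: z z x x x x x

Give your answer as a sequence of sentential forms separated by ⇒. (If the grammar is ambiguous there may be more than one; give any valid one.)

S ⇒ A ⇒ z A B ⇒ z z A B B ⇒ z z x B B ⇒ z z x x x B ⇒ z z x x x x x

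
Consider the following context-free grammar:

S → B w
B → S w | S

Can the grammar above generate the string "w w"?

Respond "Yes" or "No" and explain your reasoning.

No - no valid derivation exists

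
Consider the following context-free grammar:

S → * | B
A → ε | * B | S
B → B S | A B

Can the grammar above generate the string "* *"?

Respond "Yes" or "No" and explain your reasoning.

No - no valid derivation exists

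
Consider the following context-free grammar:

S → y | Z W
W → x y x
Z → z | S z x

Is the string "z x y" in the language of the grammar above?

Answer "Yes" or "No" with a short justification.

No - no valid derivation exists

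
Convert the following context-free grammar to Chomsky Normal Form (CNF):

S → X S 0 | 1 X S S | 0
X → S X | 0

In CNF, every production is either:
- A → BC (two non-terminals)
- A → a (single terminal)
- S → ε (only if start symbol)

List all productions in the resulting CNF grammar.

T0 → 0; T1 → 1; S → 0; X → 0; S → X X0; X0 → S T0; S → T1 X1; X1 → X X2; X2 → S S; X → S X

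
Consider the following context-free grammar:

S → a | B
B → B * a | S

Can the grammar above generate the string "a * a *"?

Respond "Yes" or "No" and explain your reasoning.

No - no valid derivation exists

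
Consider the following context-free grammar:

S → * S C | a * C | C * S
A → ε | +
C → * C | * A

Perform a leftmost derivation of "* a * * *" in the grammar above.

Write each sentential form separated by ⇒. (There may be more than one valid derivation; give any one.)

S ⇒ * S C ⇒ * a * C C ⇒ * a * * A C ⇒ * a * * C ⇒ * a * * * A ⇒ * a * * *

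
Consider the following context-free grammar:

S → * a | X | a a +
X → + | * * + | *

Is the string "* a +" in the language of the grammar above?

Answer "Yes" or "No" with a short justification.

No - no valid derivation exists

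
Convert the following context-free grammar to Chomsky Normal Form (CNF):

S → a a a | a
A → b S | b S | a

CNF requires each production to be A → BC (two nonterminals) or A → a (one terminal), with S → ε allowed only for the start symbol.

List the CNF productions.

TA → a; S → a; TB → b; A → a; S → TA X0; X0 → TA TA; A → TB S; A → TB S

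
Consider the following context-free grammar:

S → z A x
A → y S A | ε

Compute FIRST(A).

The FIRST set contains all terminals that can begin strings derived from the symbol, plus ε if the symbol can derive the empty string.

We compute FIRST(A) using the standard algorithm.
FIRST(A) = {y, ε}
FIRST(S) = {z}
Therefore, FIRST(A) = {y, ε}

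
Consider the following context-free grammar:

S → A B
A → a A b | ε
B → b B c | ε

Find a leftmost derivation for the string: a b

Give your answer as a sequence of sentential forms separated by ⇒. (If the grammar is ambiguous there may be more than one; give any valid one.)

S ⇒ A B ⇒ a A b B ⇒ a b B ⇒ a b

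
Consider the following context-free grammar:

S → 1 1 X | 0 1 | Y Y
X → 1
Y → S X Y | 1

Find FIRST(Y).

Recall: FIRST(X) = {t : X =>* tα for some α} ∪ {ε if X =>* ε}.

We compute FIRST(Y) using the standard algorithm.
FIRST(S) = {0, 1}
FIRST(X) = {1}
FIRST(Y) = {0, 1}
Therefore, FIRST(Y) = {0, 1}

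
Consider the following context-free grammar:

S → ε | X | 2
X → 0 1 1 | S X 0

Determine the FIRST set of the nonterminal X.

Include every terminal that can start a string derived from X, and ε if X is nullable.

We compute FIRST(X) using the standard algorithm.
FIRST(S) = {0, 2, ε}
FIRST(X) = {0, 2}
Therefore, FIRST(X) = {0, 2}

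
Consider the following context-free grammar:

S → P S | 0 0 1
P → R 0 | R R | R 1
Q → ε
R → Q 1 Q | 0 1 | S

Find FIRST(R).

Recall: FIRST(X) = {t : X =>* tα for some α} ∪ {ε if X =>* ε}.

We compute FIRST(R) using the standard algorithm.
FIRST(P) = {0, 1}
FIRST(Q) = {ε}
FIRST(R) = {0, 1}
FIRST(S) = {0, 1}
Therefore, FIRST(R) = {0, 1}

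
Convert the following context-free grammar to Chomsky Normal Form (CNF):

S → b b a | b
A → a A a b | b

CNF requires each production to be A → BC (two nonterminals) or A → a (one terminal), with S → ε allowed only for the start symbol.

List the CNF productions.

TB → b; TA → a; S → b; A → b; S → TB X0; X0 → TB TA; A → TA X1; X1 → A X2; X2 → TA TB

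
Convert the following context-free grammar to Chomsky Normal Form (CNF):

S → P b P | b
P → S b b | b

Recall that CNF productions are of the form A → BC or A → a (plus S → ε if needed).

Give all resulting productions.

TB → b; S → b; P → b; S → P X0; X0 → TB P; P → S X1; X1 → TB TB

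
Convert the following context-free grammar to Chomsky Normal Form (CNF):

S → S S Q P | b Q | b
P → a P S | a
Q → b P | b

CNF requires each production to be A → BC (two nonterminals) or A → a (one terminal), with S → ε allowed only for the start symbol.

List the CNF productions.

TB → b; S → b; TA → a; P → a; Q → b; S → S X0; X0 → S X1; X1 → Q P; S → TB Q; P → TA X2; X2 → P S; Q → TB P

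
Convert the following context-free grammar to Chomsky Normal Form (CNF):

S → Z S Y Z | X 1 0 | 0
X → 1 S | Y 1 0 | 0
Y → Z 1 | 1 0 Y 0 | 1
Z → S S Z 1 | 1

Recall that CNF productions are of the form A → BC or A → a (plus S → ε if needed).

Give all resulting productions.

T1 → 1; T0 → 0; S → 0; X → 0; Y → 1; Z → 1; S → Z X0; X0 → S X1; X1 → Y Z; S → X X2; X2 → T1 T0; X → T1 S; X → Y X3; X3 → T1 T0; Y → Z T1; Y → T1 X4; X4 → T0 X5; X5 → Y T0; Z → S X6; X6 → S X7; X7 → Z T1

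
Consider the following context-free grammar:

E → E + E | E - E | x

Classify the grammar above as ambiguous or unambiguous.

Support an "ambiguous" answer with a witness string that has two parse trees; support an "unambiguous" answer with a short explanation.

Ambiguous - the string 'x + x + x + x + x' has two distinct parse trees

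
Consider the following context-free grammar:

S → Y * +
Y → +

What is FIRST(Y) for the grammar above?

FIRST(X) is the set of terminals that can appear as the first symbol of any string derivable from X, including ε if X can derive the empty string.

We compute FIRST(Y) using the standard algorithm.
FIRST(S) = {+}
FIRST(Y) = {+}
Therefore, FIRST(Y) = {+}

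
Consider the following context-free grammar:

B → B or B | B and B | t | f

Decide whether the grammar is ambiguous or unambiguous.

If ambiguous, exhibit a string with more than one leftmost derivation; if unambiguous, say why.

Ambiguous - the string 't and f and f or t' has two distinct leftmost derivations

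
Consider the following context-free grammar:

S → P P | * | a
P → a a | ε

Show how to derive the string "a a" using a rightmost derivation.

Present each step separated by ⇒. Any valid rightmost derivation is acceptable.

S ⇒ P P ⇒ P a a ⇒ a a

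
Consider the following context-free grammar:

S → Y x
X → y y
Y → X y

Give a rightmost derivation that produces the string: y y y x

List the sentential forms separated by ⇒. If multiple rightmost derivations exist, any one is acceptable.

S ⇒ Y x ⇒ X y x ⇒ y y y x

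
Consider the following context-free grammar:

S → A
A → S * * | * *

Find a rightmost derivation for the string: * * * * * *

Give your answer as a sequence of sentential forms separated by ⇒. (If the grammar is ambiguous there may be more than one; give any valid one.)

S ⇒ A ⇒ S * * ⇒ A * * ⇒ S * * * * ⇒ A * * * * ⇒ * * * * * *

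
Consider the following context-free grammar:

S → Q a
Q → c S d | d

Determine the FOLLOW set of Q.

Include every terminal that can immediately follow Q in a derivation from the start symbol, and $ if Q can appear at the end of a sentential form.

We compute FOLLOW(Q) using the standard algorithm.
FOLLOW(S) starts with {$}.
FIRST(Q) = {c, d}
FIRST(S) = {c, d}
FOLLOW(Q) = {a}
FOLLOW(S) = {$, d}
Therefore, FOLLOW(Q) = {a}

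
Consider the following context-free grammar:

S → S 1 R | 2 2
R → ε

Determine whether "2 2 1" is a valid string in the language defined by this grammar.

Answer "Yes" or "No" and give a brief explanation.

Yes - a valid derivation exists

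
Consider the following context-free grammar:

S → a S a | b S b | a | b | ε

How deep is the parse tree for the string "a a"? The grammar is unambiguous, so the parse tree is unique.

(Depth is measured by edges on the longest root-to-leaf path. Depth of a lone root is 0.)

2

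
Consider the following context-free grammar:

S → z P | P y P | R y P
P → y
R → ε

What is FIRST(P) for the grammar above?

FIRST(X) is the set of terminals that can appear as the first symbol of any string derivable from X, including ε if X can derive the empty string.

We compute FIRST(P) using the standard algorithm.
FIRST(P) = {y}
FIRST(R) = {ε}
FIRST(S) = {y, z}
Therefore, FIRST(P) = {y}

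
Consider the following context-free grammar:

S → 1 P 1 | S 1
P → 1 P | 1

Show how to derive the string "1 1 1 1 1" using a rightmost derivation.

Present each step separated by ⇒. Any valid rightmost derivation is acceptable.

S ⇒ 1 P 1 ⇒ 1 1 P 1 ⇒ 1 1 1 P 1 ⇒ 1 1 1 1 1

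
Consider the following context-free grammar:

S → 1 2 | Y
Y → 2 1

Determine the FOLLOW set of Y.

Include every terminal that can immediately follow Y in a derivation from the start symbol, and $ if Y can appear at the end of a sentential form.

We compute FOLLOW(Y) using the standard algorithm.
FOLLOW(S) starts with {$}.
FIRST(S) = {1, 2}
FIRST(Y) = {2}
FOLLOW(S) = {$}
FOLLOW(Y) = {$}
Therefore, FOLLOW(Y) = {$}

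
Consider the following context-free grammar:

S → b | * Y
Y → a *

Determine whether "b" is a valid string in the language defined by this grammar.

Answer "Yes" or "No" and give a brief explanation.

Yes - a valid derivation exists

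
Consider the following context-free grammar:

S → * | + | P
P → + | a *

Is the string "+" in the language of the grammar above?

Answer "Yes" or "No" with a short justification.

Yes - a valid derivation exists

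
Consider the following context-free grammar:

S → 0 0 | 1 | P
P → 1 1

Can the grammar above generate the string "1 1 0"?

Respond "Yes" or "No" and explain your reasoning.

No - no valid derivation exists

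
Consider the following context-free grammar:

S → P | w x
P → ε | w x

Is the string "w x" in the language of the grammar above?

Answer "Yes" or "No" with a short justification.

Yes - a valid derivation exists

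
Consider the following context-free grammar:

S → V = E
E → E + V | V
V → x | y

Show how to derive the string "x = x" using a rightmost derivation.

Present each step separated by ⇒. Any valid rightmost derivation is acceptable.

S ⇒ V = E ⇒ V = V ⇒ V = x ⇒ x = x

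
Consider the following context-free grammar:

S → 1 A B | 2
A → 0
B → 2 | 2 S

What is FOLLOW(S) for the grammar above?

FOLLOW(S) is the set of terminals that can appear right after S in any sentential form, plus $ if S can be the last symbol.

We compute FOLLOW(S) using the standard algorithm.
FOLLOW(S) starts with {$}.
FIRST(A) = {0}
FIRST(B) = {2}
FIRST(S) = {1, 2}
FOLLOW(A) = {2}
FOLLOW(B) = {$}
FOLLOW(S) = {$}
Therefore, FOLLOW(S) = {$}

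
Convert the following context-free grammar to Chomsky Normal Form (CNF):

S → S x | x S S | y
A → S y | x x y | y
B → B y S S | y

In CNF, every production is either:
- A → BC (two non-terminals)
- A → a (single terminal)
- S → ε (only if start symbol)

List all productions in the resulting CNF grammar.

TX → x; S → y; TY → y; A → y; B → y; S → S TX; S → TX X0; X0 → S S; A → S TY; A → TX X1; X1 → TX TY; B → B X2; X2 → TY X3; X3 → S S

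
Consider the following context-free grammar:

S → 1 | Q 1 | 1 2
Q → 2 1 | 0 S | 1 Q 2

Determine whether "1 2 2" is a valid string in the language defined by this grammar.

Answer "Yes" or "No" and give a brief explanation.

No - no valid derivation exists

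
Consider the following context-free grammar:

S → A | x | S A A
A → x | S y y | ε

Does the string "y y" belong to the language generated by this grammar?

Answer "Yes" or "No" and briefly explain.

Yes - a valid derivation exists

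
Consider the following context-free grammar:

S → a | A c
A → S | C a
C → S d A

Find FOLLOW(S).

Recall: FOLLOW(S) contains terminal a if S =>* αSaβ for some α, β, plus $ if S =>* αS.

We compute FOLLOW(S) using the standard algorithm.
FOLLOW(S) starts with {$}.
FIRST(A) = {a}
FIRST(C) = {a}
FIRST(S) = {a}
FOLLOW(A) = {a, c}
FOLLOW(C) = {a}
FOLLOW(S) = {$, a, c, d}
Therefore, FOLLOW(S) = {$, a, c, d}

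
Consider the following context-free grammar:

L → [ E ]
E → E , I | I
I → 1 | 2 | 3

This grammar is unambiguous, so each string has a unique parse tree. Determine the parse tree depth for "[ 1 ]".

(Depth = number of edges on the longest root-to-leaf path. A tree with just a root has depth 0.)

3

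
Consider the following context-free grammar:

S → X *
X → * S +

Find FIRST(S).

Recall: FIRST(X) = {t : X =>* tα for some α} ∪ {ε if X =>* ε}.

We compute FIRST(S) using the standard algorithm.
FIRST(S) = {*}
FIRST(X) = {*}
Therefore, FIRST(S) = {*}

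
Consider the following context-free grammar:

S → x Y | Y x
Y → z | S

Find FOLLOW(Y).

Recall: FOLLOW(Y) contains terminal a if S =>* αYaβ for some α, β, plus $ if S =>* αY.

We compute FOLLOW(Y) using the standard algorithm.
FOLLOW(S) starts with {$}.
FIRST(S) = {x, z}
FIRST(Y) = {x, z}
FOLLOW(S) = {$, x}
FOLLOW(Y) = {$, x}
Therefore, FOLLOW(Y) = {$, x}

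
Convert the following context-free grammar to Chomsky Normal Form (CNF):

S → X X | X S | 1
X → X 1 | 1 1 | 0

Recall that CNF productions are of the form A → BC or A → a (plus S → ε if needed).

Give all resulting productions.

S → 1; T1 → 1; X → 0; S → X X; S → X S; X → X T1; X → T1 T1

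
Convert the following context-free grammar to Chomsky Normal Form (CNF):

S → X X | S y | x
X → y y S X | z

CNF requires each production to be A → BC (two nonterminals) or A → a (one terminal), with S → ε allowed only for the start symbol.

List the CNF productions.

TY → y; S → x; X → z; S → X X; S → S TY; X → TY X0; X0 → TY X1; X1 → S X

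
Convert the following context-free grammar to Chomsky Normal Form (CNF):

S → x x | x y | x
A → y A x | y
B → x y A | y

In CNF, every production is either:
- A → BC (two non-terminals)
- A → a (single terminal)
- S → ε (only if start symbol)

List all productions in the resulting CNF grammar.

TX → x; TY → y; S → x; A → y; B → y; S → TX TX; S → TX TY; A → TY X0; X0 → A TX; B → TX X1; X1 → TY A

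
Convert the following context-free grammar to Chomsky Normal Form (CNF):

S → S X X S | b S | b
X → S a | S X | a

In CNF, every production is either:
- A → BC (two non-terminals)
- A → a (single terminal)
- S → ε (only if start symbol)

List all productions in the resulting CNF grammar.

TB → b; S → b; TA → a; X → a; S → S X0; X0 → X X1; X1 → X S; S → TB S; X → S TA; X → S X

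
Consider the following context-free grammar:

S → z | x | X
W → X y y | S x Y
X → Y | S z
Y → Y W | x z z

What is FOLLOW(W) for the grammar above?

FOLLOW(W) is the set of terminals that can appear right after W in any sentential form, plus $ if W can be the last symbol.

We compute FOLLOW(W) using the standard algorithm.
FOLLOW(S) starts with {$}.
FIRST(S) = {x, z}
FIRST(W) = {x, z}
FIRST(X) = {x, z}
FIRST(Y) = {x}
FOLLOW(S) = {$, x, z}
FOLLOW(W) = {$, x, y, z}
FOLLOW(X) = {$, x, y, z}
FOLLOW(Y) = {$, x, y, z}
Therefore, FOLLOW(W) = {$, x, y, z}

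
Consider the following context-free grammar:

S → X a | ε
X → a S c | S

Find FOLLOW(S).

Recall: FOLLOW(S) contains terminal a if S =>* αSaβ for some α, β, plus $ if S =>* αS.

We compute FOLLOW(S) using the standard algorithm.
FOLLOW(S) starts with {$}.
FIRST(S) = {a, ε}
FIRST(X) = {a, ε}
FOLLOW(S) = {$, a, c}
FOLLOW(X) = {a}
Therefore, FOLLOW(S) = {$, a, c}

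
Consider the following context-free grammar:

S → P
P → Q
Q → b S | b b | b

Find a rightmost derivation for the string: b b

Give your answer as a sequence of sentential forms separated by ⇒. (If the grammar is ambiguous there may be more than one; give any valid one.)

S ⇒ P ⇒ Q ⇒ b b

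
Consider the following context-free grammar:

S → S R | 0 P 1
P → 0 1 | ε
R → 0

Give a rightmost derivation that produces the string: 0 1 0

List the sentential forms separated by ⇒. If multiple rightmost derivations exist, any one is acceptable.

S ⇒ S R ⇒ S 0 ⇒ 0 P 1 0 ⇒ 0 1 0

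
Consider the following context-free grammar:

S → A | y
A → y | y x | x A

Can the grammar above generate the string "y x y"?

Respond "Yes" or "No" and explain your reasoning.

No - no valid derivation exists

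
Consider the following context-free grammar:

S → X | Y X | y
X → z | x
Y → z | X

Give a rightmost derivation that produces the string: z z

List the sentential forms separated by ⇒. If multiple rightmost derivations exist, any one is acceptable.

S ⇒ Y X ⇒ Y z ⇒ z z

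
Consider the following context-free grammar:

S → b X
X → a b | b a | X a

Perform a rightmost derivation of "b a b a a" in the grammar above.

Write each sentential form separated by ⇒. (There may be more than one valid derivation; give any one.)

S ⇒ b X ⇒ b X a ⇒ b X a a ⇒ b a b a a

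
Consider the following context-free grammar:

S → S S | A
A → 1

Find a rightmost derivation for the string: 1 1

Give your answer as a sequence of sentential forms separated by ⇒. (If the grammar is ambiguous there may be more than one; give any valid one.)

S ⇒ S S ⇒ S A ⇒ S 1 ⇒ A 1 ⇒ 1 1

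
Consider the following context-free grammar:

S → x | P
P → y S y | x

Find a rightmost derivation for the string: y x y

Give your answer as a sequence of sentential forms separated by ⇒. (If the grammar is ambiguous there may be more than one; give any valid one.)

S ⇒ P ⇒ y S y ⇒ y x y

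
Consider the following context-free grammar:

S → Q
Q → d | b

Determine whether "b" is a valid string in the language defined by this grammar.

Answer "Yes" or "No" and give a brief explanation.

Yes - a valid derivation exists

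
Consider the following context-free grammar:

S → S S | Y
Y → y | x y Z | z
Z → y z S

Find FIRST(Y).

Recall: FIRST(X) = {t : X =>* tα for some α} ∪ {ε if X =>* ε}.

We compute FIRST(Y) using the standard algorithm.
FIRST(S) = {x, y, z}
FIRST(Y) = {x, y, z}
FIRST(Z) = {y}
Therefore, FIRST(Y) = {x, y, z}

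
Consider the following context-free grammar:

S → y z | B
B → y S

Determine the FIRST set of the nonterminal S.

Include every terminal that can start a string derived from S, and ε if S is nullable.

We compute FIRST(S) using the standard algorithm.
FIRST(B) = {y}
FIRST(S) = {y}
Therefore, FIRST(S) = {y}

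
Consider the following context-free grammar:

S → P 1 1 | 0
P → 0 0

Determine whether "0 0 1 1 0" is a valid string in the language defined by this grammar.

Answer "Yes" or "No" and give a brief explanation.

No - no valid derivation exists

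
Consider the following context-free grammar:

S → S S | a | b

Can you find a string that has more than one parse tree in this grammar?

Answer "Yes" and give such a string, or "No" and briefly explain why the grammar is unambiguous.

Yes - the string 'b b b a' has two distinct parse trees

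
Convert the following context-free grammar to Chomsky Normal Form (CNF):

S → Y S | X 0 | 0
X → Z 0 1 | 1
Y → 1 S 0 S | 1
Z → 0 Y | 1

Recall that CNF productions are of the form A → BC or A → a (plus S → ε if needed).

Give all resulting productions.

T0 → 0; S → 0; T1 → 1; X → 1; Y → 1; Z → 1; S → Y S; S → X T0; X → Z X0; X0 → T0 T1; Y → T1 X1; X1 → S X2; X2 → T0 S; Z → T0 Y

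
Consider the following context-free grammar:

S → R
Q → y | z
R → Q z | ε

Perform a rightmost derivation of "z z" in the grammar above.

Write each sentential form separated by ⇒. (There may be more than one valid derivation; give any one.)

S ⇒ R ⇒ Q z ⇒ z z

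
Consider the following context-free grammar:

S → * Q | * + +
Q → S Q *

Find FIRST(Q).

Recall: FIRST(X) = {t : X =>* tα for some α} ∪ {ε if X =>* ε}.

We compute FIRST(Q) using the standard algorithm.
FIRST(Q) = {*}
FIRST(S) = {*}
Therefore, FIRST(Q) = {*}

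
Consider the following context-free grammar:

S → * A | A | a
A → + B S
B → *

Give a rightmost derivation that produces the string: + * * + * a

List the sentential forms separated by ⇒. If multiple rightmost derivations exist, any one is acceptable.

S ⇒ A ⇒ + B S ⇒ + B * A ⇒ + B * + B S ⇒ + B * + B a ⇒ + B * + * a ⇒ + * * + * a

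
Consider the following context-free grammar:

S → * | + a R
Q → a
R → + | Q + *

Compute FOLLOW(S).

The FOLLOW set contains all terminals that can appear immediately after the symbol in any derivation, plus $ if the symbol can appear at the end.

We compute FOLLOW(S) using the standard algorithm.
FOLLOW(S) starts with {$}.
FIRST(Q) = {a}
FIRST(R) = {+, a}
FIRST(S) = {*, +}
FOLLOW(Q) = {+}
FOLLOW(R) = {$}
FOLLOW(S) = {$}
Therefore, FOLLOW(S) = {$}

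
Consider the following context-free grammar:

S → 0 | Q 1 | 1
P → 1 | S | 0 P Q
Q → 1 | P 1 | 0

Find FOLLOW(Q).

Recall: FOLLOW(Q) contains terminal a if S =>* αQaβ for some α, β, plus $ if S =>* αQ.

We compute FOLLOW(Q) using the standard algorithm.
FOLLOW(S) starts with {$}.
FIRST(P) = {0, 1}
FIRST(Q) = {0, 1}
FIRST(S) = {0, 1}
FOLLOW(P) = {0, 1}
FOLLOW(Q) = {0, 1}
FOLLOW(S) = {$, 0, 1}
Therefore, FOLLOW(Q) = {0, 1}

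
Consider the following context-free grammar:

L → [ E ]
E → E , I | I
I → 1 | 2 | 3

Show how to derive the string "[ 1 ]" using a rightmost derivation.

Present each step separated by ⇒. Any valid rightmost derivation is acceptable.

L ⇒ [ E ] ⇒ [ I ] ⇒ [ 1 ]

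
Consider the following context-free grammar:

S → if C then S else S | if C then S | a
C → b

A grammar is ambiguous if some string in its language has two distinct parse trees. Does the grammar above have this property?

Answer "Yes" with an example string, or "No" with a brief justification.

Yes - the string 'if b then if b then if b then a else a else a' has two distinct parse trees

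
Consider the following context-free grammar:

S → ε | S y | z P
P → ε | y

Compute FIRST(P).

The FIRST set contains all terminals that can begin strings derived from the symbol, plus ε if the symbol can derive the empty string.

We compute FIRST(P) using the standard algorithm.
FIRST(P) = {y, ε}
FIRST(S) = {y, z, ε}
Therefore, FIRST(P) = {y, ε}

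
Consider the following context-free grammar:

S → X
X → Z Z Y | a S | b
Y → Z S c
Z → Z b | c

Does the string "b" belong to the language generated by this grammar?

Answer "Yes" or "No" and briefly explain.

Yes - a valid derivation exists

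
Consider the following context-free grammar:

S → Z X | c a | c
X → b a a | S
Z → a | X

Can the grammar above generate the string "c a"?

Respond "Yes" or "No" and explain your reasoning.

Yes - a valid derivation exists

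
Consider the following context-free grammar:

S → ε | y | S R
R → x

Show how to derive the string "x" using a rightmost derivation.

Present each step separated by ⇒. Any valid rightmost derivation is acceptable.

S ⇒ S R ⇒ S x ⇒ x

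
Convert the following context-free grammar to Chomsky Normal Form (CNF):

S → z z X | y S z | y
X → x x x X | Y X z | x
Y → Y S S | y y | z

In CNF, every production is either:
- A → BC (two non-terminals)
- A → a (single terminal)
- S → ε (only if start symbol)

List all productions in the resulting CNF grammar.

TZ → z; TY → y; S → y; TX → x; X → x; Y → z; S → TZ X0; X0 → TZ X; S → TY X1; X1 → S TZ; X → TX X2; X2 → TX X3; X3 → TX X; X → Y X4; X4 → X TZ; Y → Y X5; X5 → S S; Y → TY TY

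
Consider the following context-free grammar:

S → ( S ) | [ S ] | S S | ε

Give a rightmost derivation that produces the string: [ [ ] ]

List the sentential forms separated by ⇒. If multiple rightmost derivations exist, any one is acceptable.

S ⇒ [ S ] ⇒ [ [ S ] ] ⇒ [ [ ] ]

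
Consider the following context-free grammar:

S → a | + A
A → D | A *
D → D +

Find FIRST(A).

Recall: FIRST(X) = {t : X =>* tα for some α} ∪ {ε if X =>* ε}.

We compute FIRST(A) using the standard algorithm.
FIRST(A) = {}
FIRST(D) = {}
FIRST(S) = {+, a}
Therefore, FIRST(A) = {}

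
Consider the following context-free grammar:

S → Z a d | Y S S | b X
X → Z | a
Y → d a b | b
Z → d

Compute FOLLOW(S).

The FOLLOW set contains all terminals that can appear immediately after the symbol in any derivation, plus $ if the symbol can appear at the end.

We compute FOLLOW(S) using the standard algorithm.
FOLLOW(S) starts with {$}.
FIRST(S) = {b, d}
FIRST(X) = {a, d}
FIRST(Y) = {b, d}
FIRST(Z) = {d}
FOLLOW(S) = {$, b, d}
FOLLOW(X) = {$, b, d}
FOLLOW(Y) = {b, d}
FOLLOW(Z) = {$, a, b, d}
Therefore, FOLLOW(S) = {$, b, d}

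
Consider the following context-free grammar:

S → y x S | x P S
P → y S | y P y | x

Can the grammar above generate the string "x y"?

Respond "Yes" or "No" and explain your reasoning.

No - no valid derivation exists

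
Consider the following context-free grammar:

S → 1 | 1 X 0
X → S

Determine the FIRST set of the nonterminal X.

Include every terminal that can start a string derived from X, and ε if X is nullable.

We compute FIRST(X) using the standard algorithm.
FIRST(S) = {1}
FIRST(X) = {1}
Therefore, FIRST(X) = {1}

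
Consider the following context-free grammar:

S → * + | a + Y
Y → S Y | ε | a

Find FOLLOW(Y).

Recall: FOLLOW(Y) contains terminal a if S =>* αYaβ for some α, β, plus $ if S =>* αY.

We compute FOLLOW(Y) using the standard algorithm.
FOLLOW(S) starts with {$}.
FIRST(S) = {*, a}
FIRST(Y) = {*, a, ε}
FOLLOW(S) = {$, *, a}
FOLLOW(Y) = {$, *, a}
Therefore, FOLLOW(Y) = {$, *, a}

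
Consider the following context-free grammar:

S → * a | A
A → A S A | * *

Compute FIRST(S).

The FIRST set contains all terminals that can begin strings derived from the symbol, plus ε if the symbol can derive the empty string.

We compute FIRST(S) using the standard algorithm.
FIRST(A) = {*}
FIRST(S) = {*}
Therefore, FIRST(S) = {*}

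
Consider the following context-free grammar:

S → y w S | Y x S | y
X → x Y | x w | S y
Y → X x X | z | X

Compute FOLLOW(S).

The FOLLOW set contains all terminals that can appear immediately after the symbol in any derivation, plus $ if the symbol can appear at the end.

We compute FOLLOW(S) using the standard algorithm.
FOLLOW(S) starts with {$}.
FIRST(S) = {x, y, z}
FIRST(X) = {x, y, z}
FIRST(Y) = {x, y, z}
FOLLOW(S) = {$, y}
FOLLOW(X) = {x}
FOLLOW(Y) = {x}
Therefore, FOLLOW(S) = {$, y}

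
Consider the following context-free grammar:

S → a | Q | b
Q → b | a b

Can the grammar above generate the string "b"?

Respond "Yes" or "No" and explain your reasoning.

Yes - a valid derivation exists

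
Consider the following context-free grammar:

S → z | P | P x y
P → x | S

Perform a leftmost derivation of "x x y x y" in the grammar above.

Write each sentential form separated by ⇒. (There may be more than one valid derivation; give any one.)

S ⇒ P x y ⇒ S x y ⇒ P x y x y ⇒ S x y x y ⇒ P x y x y ⇒ x x y x y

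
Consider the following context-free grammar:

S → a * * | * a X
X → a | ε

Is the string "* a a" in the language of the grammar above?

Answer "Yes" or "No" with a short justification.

Yes - a valid derivation exists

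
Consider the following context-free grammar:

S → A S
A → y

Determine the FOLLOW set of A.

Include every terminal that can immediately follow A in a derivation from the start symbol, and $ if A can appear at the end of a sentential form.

We compute FOLLOW(A) using the standard algorithm.
FOLLOW(S) starts with {$}.
FIRST(A) = {y}
FIRST(S) = {y}
FOLLOW(A) = {y}
FOLLOW(S) = {$}
Therefore, FOLLOW(A) = {y}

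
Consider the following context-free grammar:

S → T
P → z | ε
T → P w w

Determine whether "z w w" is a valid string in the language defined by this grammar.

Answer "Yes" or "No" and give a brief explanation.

Yes - a valid derivation exists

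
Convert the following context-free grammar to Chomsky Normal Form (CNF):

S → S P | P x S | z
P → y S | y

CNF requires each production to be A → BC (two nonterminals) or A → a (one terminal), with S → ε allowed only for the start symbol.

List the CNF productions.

TX → x; S → z; TY → y; P → y; S → S P; S → P X0; X0 → TX S; P → TY S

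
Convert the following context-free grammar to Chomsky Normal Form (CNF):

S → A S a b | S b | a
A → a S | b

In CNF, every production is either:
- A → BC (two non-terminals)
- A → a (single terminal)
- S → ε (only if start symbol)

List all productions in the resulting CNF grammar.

TA → a; TB → b; S → a; A → b; S → A X0; X0 → S X1; X1 → TA TB; S → S TB; A → TA S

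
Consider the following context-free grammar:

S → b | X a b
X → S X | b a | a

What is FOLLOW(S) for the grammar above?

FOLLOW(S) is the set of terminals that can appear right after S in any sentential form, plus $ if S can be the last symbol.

We compute FOLLOW(S) using the standard algorithm.
FOLLOW(S) starts with {$}.
FIRST(S) = {a, b}
FIRST(X) = {a, b}
FOLLOW(S) = {$, a, b}
FOLLOW(X) = {a}
Therefore, FOLLOW(S) = {$, a, b}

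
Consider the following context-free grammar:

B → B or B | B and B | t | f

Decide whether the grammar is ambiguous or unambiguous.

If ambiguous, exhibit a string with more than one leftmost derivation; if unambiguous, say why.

Ambiguous - the string 't and t and t and f and t' has two distinct leftmost derivations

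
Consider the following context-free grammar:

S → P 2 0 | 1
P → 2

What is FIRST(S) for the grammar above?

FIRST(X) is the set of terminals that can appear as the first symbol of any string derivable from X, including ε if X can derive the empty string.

We compute FIRST(S) using the standard algorithm.
FIRST(P) = {2}
FIRST(S) = {1, 2}
Therefore, FIRST(S) = {1, 2}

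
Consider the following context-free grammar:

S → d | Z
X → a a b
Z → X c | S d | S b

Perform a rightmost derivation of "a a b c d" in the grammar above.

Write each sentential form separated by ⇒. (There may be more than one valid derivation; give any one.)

S ⇒ Z ⇒ S d ⇒ Z d ⇒ X c d ⇒ a a b c d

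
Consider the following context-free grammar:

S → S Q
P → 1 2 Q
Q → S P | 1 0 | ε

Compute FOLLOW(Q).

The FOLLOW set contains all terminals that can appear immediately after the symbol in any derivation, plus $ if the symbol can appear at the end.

We compute FOLLOW(Q) using the standard algorithm.
FOLLOW(S) starts with {$}.
FIRST(P) = {1}
FIRST(Q) = {1, ε}
FIRST(S) = {}
FOLLOW(P) = {$, 1}
FOLLOW(Q) = {$, 1}
FOLLOW(S) = {$, 1}
Therefore, FOLLOW(Q) = {$, 1}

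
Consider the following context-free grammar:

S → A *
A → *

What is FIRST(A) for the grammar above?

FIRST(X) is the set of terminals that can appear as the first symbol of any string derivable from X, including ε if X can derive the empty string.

We compute FIRST(A) using the standard algorithm.
FIRST(A) = {*}
FIRST(S) = {*}
Therefore, FIRST(A) = {*}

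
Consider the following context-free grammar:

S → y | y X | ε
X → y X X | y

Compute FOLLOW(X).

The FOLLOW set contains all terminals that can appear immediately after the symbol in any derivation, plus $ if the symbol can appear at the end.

We compute FOLLOW(X) using the standard algorithm.
FOLLOW(S) starts with {$}.
FIRST(S) = {y, ε}
FIRST(X) = {y}
FOLLOW(S) = {$}
FOLLOW(X) = {$, y}
Therefore, FOLLOW(X) = {$, y}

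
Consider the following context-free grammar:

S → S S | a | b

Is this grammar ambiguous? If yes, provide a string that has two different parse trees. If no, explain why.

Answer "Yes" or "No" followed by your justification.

Yes - the string 'a b b b' has two distinct leftmost derivations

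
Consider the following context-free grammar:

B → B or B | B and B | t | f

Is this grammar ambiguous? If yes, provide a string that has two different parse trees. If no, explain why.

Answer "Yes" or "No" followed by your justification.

Yes - the string 't or f or f and f or f' has two distinct leftmost derivations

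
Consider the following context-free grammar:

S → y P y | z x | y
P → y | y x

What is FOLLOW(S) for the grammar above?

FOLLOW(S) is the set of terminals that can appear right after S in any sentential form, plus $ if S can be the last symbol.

We compute FOLLOW(S) using the standard algorithm.
FOLLOW(S) starts with {$}.
FIRST(P) = {y}
FIRST(S) = {y, z}
FOLLOW(P) = {y}
FOLLOW(S) = {$}
Therefore, FOLLOW(S) = {$}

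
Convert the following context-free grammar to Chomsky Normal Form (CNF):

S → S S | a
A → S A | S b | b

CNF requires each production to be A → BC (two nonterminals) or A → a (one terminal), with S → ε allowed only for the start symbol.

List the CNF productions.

S → a; TB → b; A → b; S → S S; A → S A; A → S TB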